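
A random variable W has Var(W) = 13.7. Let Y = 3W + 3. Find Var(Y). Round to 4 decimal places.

Var(3W + 3) = (3)²·Var(W) = 9·13.7 = 123.3

123.3000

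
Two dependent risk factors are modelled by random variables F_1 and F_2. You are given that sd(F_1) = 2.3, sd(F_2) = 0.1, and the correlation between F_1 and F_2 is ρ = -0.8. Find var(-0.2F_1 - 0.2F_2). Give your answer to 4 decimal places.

var(F_1) = (2.3)² = 5.29;  var(F_2) = (0.1)² = 0.01
cov(F_1,F_2) = ρ·sd(F_1)·sd(F_2) = -0.8·2.3·0.1 = -0.184
var(-0.2F_1 - 0.2F_2) = (-0.2)²·var(F_1) + (-0.2)²·var(F_2) + 2·(-0.2)·(-0.2)·cov(F_1,F_2)
= 0.04·5.29 + 0.04·0.01 + 0.08·-0.184 = 0.19728

0.1973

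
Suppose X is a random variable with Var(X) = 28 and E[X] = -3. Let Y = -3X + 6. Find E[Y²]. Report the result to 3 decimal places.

477.000

E[-3X + 6] = -3·-3 + 6 = 15
Var(-3X + 6) = (-3)²·28 = 252
E[Y²] = Var(Y) + (E[Y])² = 252 + (15)² = 477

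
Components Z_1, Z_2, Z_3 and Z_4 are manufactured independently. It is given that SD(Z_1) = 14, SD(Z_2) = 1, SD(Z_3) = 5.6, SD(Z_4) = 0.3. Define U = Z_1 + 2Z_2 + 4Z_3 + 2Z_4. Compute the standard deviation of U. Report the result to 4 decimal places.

Var(Z_1) = 196, Var(Z_2) = 1, Var(Z_3) = 31.36, Var(Z_4) = 0.09
By independence, Var(U) = (1)²Var(Z_1) + (2)²Var(Z_2) + (4)²Var(Z_3) + (2)²Var(Z_4)
= (1)²·196 + (2)²·1 + (4)²·31.36 + (2)²·0.09 = 702.12
SD(U) = √702.12 ≈ 26.4975

26.4975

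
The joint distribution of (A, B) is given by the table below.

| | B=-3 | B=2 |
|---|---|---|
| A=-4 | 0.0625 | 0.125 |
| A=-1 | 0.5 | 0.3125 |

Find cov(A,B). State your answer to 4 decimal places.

-0.6445

E[A] = -1.5625,  E[B] = -0.8125
E[AB] = 0.625
cov(A,B) = E[AB] − E[A]E[B] = 0.625 − (-1.5625)(-0.8125) = -0.64453125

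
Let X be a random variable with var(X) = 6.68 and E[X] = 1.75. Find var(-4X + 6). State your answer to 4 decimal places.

106.8800

var(-4X + 6) = (-4)²·var(X) = 16·6.68 = 106.88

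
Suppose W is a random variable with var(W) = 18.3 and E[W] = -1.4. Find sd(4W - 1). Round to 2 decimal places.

17.11

var(4W - 1) = (4)²·18.3 = 292.8
sd(4W - 1) = √292.8 ≈ 17.11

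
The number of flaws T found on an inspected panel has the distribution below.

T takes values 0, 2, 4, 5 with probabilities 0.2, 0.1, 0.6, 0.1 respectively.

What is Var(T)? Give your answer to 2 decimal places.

2.89

E[T] = (0)(0.2) + (2)(0.1) + (4)(0.6) + (5)(0.1) = 3.1
E[T²] = (0)²(0.2) + (2)²(0.1) + (4)²(0.6) + (5)²(0.1) = 12.5
Var(T) = E[T²] − (E[T])² = 12.5 − (3.1)² = 2.89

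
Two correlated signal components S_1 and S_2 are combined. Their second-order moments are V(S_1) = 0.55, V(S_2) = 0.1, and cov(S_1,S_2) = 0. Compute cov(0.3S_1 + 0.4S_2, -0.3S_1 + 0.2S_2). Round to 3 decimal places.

-0.042

cov(0.3S_1 + 0.4S_2, -0.3S_1 + 0.2S_2) = (0.3)(-0.3)V(S_1) + (0.4)(0.2)V(S_2) + [(0.3)(0.2) + (0.4)(-0.3)]cov(S_1,S_2)
= -0.09·0.55 + 0.08·0.1 + -0.06·0 = -0.0415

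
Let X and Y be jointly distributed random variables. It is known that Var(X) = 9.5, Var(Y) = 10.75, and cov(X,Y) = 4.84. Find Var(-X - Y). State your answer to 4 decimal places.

Var(-X - Y) = (-1)²·Var(X) + (-1)²·Var(Y) + 2·(-1)·(-1)·cov(X,Y)
= 1·9.5 + 1·10.75 + 2·4.84 = 29.93

29.9300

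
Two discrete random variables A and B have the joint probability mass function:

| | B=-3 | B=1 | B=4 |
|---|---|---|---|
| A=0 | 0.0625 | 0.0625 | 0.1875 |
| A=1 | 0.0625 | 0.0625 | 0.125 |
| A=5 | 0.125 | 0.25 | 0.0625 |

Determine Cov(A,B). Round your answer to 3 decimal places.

E[A] = 2.4375,  E[B] = 1.125
E[AB] = 1
Cov(A,B) = E[AB] − E[A]E[B] = 1 − (2.4375)(1.125) = -1.7421875

-1.742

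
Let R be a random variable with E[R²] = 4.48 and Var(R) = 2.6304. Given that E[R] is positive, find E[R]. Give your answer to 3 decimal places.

(E[R])² = E[R²] − Var(R) = 4.48 − 2.6304 = 1.8496
E[R] = √1.8496 = 1.36

1.360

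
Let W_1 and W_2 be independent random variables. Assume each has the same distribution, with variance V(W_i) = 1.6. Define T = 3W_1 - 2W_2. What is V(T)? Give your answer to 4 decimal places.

20.8000

By independence, V(T) = (3)²V(W_1) + (-2)²V(W_2)
= (3)²·1.6 + (-2)²·1.6 = 20.8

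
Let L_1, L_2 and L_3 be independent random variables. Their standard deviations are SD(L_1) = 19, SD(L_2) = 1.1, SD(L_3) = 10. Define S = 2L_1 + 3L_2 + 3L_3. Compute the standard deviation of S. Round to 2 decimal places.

V(L_1) = 361, V(L_2) = 1.21, V(L_3) = 100
By independence, V(S) = (2)²V(L_1) + (3)²V(L_2) + (3)²V(L_3)
= (2)²·361 + (3)²·1.21 + (3)²·100 = 2354.89
SD(S) = √2354.89 ≈ 48.53

48.53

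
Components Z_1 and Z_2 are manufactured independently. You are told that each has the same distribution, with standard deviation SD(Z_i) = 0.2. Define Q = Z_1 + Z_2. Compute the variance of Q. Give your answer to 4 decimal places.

Var(Z_i) = (0.2)² = 0.04
By independence, Var(Q) = (1)²Var(Z_1) + (1)²Var(Z_2)
= (1)²·0.04 + (1)²·0.04 = 0.08

0.0800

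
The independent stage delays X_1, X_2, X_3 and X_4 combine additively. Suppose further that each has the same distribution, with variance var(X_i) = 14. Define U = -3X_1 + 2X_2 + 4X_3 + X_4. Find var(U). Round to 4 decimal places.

By independence, var(U) = (-3)²var(X_1) + (2)²var(X_2) + (4)²var(X_3) + (1)²var(X_4)
= (-3)²·14 + (2)²·14 + (4)²·14 + (1)²·14 = 420

420.0000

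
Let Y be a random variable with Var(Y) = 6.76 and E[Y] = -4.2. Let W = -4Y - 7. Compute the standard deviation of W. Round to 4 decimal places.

10.4000

Var(-4Y - 7) = (-4)²·6.76 = 108.16
σ(W) = √108.16 ≈ 10.4000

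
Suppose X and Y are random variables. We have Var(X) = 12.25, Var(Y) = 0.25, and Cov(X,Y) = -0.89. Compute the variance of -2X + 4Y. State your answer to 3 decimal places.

67.240

Var(-2X + 4Y) = (-2)²·Var(X) + (4)²·Var(Y) + 2·(-2)·(4)·Cov(X,Y)
= 4·12.25 + 16·0.25 + -16·-0.89 = 67.24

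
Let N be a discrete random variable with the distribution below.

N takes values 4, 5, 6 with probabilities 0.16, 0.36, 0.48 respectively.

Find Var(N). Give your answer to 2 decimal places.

E[N] = (4)(0.16) + (5)(0.36) + (6)(0.48) = 5.32
E[N²] = (4)²(0.16) + (5)²(0.36) + (6)²(0.48) = 28.84
Var(N) = E[N²] − (E[N])² = 28.84 − (5.32)² = 0.5376

0.54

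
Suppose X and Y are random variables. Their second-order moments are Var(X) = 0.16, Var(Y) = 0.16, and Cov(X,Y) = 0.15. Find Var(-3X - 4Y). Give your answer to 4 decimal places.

7.6000

Var(-3X - 4Y) = (-3)²·Var(X) + (-4)²·Var(Y) + 2·(-3)·(-4)·Cov(X,Y)
= 9·0.16 + 16·0.16 + 24·0.15 = 7.6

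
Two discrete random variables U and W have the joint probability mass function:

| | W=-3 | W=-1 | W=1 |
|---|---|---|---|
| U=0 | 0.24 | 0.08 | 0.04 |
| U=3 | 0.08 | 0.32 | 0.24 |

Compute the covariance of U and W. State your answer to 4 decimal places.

E[U] = 1.92,  E[W] = -1.08
E[UW] = -0.96
cov(U,W) = E[UW] − E[U]E[W] = -0.96 − (1.92)(-1.08) = 1.1136

1.1136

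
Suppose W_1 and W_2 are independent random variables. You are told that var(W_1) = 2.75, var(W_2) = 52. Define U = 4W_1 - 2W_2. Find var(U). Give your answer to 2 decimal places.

252.00

By independence, var(U) = (4)²var(W_1) + (-2)²var(W_2)
= (4)²·2.75 + (-2)²·52 = 252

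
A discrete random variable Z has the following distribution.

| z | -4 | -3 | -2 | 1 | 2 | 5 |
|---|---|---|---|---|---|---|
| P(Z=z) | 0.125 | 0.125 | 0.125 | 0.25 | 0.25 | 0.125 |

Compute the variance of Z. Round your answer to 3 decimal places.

7.938

E[Z] = (-4)(0.125) + (-3)(0.125) + (-2)(0.125) + (1)(0.25) + (2)(0.25) + (5)(0.125) = 0.25
E[Z²] = (-4)²(0.125) + (-3)²(0.125) + (-2)²(0.125) + (1)²(0.25) + (2)²(0.25) + (5)²(0.125) = 8
V(Z) = E[Z²] − (E[Z])² = 8 − (0.25)² = 7.9375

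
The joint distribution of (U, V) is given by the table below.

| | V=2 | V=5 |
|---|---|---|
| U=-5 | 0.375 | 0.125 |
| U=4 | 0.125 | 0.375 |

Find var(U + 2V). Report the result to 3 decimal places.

E[U] = -0.5,  E[V] = 3.5,  E[UV] = 1.625
var(U) = 20.5 − (-0.5)² = 20.25;  var(V) = 14.5 − (3.5)² = 2.25
cov(U,V) = 1.625 − (-0.5)(3.5) = 3.375
var(U + 2V) = (1)²·20.25 + (2)²·2.25 + 2·(1)·(2)·3.375 = 42.75

42.750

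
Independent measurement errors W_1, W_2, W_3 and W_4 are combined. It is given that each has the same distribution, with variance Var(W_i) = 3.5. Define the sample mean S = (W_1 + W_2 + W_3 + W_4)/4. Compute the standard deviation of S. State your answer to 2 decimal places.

By independence, Var(S) = (0.25)²Var(W_1) + (0.25)²Var(W_2) + (0.25)²Var(W_3) + (0.25)²Var(W_4)
= (0.25)²·3.5 + (0.25)²·3.5 + (0.25)²·3.5 + (0.25)²·3.5 = 0.875
sd(S) = √0.875 ≈ 0.94

0.94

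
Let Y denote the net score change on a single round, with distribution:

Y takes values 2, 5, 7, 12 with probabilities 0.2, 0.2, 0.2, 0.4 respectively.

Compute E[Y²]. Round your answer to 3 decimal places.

E[Y²] = (2)²(0.2) + (5)²(0.2) + (7)²(0.2) + (12)²(0.4) = 73.2

73.200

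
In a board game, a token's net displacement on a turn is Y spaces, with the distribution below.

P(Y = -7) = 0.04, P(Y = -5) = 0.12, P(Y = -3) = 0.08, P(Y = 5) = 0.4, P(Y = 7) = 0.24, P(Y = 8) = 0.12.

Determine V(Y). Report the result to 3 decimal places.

22.730

E[Y] = (-7)(0.04) + (-5)(0.12) + (-3)(0.08) + (5)(0.4) + (7)(0.24) + (8)(0.12) = 3.52
E[Y²] = (-7)²(0.04) + (-5)²(0.12) + (-3)²(0.08) + (5)²(0.4) + (7)²(0.24) + (8)²(0.12) = 35.12
V(Y) = E[Y²] − (E[Y])² = 35.12 − (3.52)² = 22.7296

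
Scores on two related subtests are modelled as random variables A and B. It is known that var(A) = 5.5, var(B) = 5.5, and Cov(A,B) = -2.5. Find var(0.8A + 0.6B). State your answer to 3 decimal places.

var(0.8A + 0.6B) = (0.8)²·var(A) + (0.6)²·var(B) + 2·(0.8)·(0.6)·Cov(A,B)
= 0.64·5.5 + 0.36·5.5 + 0.96·-2.5 = 3.1

3.100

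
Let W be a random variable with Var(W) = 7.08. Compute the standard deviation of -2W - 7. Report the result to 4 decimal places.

5.3217

Var(-2W - 7) = (-2)²·7.08 = 28.32
SD(-2W - 7) = √28.32 ≈ 5.3217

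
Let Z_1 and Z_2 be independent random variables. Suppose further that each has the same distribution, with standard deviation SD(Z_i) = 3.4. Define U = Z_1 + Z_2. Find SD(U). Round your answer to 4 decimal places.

4.8083

V(Z_i) = (3.4)² = 11.56
By independence, V(U) = (1)²V(Z_1) + (1)²V(Z_2)
= (1)²·11.56 + (1)²·11.56 = 23.12
SD(U) = √23.12 ≈ 4.8083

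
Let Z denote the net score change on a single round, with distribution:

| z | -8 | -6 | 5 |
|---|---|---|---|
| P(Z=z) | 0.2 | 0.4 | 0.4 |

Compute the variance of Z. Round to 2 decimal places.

33.20

E[Z] = (-8)(0.2) + (-6)(0.4) + (5)(0.4) = -2
E[Z²] = (-8)²(0.2) + (-6)²(0.4) + (5)²(0.4) = 37.2
var(Z) = E[Z²] − (E[Z])² = 37.2 − (-2)² = 33.2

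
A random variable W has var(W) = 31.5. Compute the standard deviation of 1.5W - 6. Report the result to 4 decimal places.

var(1.5W - 6) = (1.5)²·31.5 = 70.875
σ(1.5W - 6) = √70.875 ≈ 8.4187

8.4187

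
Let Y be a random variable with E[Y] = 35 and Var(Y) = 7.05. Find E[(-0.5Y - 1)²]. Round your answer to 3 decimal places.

344.013

E[-0.5Y - 1] = -0.5·35 − 1 = -18.5
Var(-0.5Y - 1) = (-0.5)²·7.05 = 1.7625
E[(-0.5Y - 1)²] = Var((-0.5Y - 1)) + (E[(-0.5Y - 1)])² = 1.7625 + (-18.5)² = 344.0125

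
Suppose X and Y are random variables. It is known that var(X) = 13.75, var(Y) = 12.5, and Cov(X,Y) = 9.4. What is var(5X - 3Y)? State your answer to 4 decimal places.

var(5X - 3Y) = (5)²·var(X) + (-3)²·var(Y) + 2·(5)·(-3)·Cov(X,Y)
= 25·13.75 + 9·12.5 + -30·9.4 = 174.25

174.2500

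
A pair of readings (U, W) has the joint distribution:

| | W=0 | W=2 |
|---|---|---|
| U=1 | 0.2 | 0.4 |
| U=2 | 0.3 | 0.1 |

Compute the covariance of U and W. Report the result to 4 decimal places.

E[U] = 1.4,  E[W] = 1
E[UW] = 1.2
Cov(U,W) = E[UW] − E[U]E[W] = 1.2 − (1.4)(1) = -0.2

-0.2000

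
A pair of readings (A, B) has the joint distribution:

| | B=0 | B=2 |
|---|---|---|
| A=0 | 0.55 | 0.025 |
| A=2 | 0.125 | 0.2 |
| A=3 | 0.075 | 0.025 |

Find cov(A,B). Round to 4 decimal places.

E[A] = 0.95,  E[B] = 0.5
E[AB] = 0.95
cov(A,B) = E[AB] − E[A]E[B] = 0.95 − (0.95)(0.5) = 0.475

0.4750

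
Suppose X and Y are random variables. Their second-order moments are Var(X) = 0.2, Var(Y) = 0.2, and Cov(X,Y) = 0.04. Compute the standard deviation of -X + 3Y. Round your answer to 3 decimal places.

Var(-X + 3Y) = (-1)²·Var(X) + (3)²·Var(Y) + 2·(-1)·(3)·Cov(X,Y)
= 1·0.2 + 9·0.2 + -6·0.04 = 1.76
σ(-X + 3Y) = √1.76 ≈ 1.327

1.327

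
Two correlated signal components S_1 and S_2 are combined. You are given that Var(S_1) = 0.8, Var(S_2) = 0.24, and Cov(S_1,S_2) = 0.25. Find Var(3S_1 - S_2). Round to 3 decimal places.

5.940

Var(3S_1 - S_2) = (3)²·Var(S_1) + (-1)²·Var(S_2) + 2·(3)·(-1)·Cov(S_1,S_2)
= 9·0.8 + 1·0.24 + -6·0.25 = 5.94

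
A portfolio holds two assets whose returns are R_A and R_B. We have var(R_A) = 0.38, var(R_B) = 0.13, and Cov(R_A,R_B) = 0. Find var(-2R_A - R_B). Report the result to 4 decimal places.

1.6500

var(-2R_A - R_B) = (-2)²·var(R_A) + (-1)²·var(R_B) + 2·(-2)·(-1)·Cov(R_A,R_B)
= 4·0.38 + 1·0.13 + 4·0 = 1.65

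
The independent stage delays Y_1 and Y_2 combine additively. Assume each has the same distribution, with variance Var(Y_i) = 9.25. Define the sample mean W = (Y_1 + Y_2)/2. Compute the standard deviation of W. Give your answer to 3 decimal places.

By independence, Var(W) = (0.5)²Var(Y_1) + (0.5)²Var(Y_2)
= (0.5)²·9.25 + (0.5)²·9.25 = 4.625
sd(W) = √4.625 ≈ 2.151

2.151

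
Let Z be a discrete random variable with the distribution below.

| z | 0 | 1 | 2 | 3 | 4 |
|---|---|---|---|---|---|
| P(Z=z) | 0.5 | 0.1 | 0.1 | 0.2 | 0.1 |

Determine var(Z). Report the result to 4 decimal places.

2.2100

E[Z] = (0)(0.5) + (1)(0.1) + (2)(0.1) + (3)(0.2) + (4)(0.1) = 1.3
E[Z²] = (0)²(0.5) + (1)²(0.1) + (2)²(0.1) + (3)²(0.2) + (4)²(0.1) = 3.9
var(Z) = E[Z²] − (E[Z])² = 3.9 − (1.3)² = 2.21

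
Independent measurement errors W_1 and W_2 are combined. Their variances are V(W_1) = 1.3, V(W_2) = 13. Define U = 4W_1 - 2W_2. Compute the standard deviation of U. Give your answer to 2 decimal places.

By independence, V(U) = (4)²V(W_1) + (-2)²V(W_2)
= (4)²·1.3 + (-2)²·13 = 72.8
SD(U) = √72.8 ≈ 8.53

8.53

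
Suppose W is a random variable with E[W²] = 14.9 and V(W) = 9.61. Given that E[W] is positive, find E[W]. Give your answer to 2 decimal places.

(E[W])² = E[W²] − V(W) = 14.9 − 9.61 = 5.29
E[W] = √5.29 = 2.3

2.30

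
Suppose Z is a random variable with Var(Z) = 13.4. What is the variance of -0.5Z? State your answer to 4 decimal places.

3.3500

Var(-0.5Z) = (-0.5)²·Var(Z) = 0.25·13.4 = 3.35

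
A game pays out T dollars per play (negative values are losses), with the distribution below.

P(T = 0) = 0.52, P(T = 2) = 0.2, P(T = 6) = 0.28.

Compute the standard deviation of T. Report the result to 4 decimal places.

2.5600

E[T] = (0)(0.52) + (2)(0.2) + (6)(0.28) = 2.08
E[T²] = (0)²(0.52) + (2)²(0.2) + (6)²(0.28) = 10.88
Var(T) = E[T²] − (E[T])² = 10.88 − (2.08)² = 6.5536
SD(T) = √6.5536 ≈ 2.5600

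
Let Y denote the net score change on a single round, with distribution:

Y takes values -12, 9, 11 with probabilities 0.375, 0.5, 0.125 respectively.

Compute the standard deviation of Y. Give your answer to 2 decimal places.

E[Y] = (-12)(0.375) + (9)(0.5) + (11)(0.125) = 1.375
E[Y²] = (-12)²(0.375) + (9)²(0.5) + (11)²(0.125) = 109.625
Var(Y) = E[Y²] − (E[Y])² = 109.625 − (1.375)² = 107.734375
SD(Y) = √107.734375 ≈ 10.38

10.38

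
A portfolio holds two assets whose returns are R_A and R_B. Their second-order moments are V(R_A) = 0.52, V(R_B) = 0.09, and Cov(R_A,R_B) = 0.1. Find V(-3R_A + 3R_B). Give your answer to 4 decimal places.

3.6900

V(-3R_A + 3R_B) = (-3)²·V(R_A) + (3)²·V(R_B) + 2·(-3)·(3)·Cov(R_A,R_B)
= 9·0.52 + 9·0.09 + -18·0.1 = 3.69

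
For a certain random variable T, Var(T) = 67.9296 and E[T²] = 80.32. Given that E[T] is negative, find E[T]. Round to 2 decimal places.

-3.52

(E[T])² = E[T²] − Var(T) = 80.32 − 67.9296 = 12.3904
E[T] = −√12.3904 = -3.52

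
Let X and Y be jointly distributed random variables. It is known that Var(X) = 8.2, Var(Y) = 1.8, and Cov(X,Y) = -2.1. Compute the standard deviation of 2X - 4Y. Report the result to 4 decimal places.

Var(2X - 4Y) = (2)²·Var(X) + (-4)²·Var(Y) + 2·(2)·(-4)·Cov(X,Y)
= 4·8.2 + 16·1.8 + -16·-2.1 = 95.2
sd(2X - 4Y) = √95.2 ≈ 9.7570

9.7570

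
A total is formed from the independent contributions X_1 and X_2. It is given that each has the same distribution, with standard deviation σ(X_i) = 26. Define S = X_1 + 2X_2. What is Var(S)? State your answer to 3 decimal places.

Var(X_i) = (26)² = 676
By independence, Var(S) = (1)²Var(X_1) + (2)²Var(X_2)
= (1)²·676 + (2)²·676 = 3380

3380.000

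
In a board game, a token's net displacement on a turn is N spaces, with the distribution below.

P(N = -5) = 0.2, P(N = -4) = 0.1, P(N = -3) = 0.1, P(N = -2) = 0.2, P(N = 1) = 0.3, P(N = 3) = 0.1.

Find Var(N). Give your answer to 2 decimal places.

E[N] = (-5)(0.2) + (-4)(0.1) + (-3)(0.1) + (-2)(0.2) + (1)(0.3) + (3)(0.1) = -1.5
E[N²] = (-5)²(0.2) + (-4)²(0.1) + (-3)²(0.1) + (-2)²(0.2) + (1)²(0.3) + (3)²(0.1) = 9.5
Var(N) = E[N²] − (E[N])² = 9.5 − (-1.5)² = 7.25

7.25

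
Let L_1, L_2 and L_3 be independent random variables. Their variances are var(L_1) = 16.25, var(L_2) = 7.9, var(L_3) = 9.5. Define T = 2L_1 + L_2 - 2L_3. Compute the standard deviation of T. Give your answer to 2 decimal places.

10.53

By independence, var(T) = (2)²var(L_1) + (1)²var(L_2) + (-2)²var(L_3)
= (2)²·16.25 + (1)²·7.9 + (-2)²·9.5 = 110.9
SD(T) = √110.9 ≈ 10.53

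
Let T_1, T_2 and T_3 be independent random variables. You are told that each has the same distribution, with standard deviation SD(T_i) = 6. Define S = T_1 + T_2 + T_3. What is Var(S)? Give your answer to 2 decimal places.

Var(T_i) = (6)² = 36
By independence, Var(S) = (1)²Var(T_1) + (1)²Var(T_2) + (1)²Var(T_3)
= (1)²·36 + (1)²·36 + (1)²·36 = 108

108.00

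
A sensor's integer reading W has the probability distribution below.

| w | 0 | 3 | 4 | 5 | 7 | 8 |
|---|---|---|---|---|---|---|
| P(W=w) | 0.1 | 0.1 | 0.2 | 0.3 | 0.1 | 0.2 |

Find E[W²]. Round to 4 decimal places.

29.3000

E[W²] = (0)²(0.1) + (3)²(0.1) + (4)²(0.2) + (5)²(0.3) + (7)²(0.1) + (8)²(0.2) = 29.3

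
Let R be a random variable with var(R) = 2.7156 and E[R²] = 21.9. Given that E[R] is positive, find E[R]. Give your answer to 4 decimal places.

4.3800

(E[R])² = E[R²] − var(R) = 21.9 − 2.7156 = 19.1844
E[R] = √19.1844 = 4.38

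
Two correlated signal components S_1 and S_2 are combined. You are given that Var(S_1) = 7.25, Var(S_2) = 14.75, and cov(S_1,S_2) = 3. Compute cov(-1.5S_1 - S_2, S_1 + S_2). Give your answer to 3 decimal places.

cov(-1.5S_1 - S_2, S_1 + S_2) = (-1.5)(1)Var(S_1) + (-1)(1)Var(S_2) + [(-1.5)(1) + (-1)(1)]cov(S_1,S_2)
= -1.5·7.25 + -1·14.75 + -2.5·3 = -33.125

-33.125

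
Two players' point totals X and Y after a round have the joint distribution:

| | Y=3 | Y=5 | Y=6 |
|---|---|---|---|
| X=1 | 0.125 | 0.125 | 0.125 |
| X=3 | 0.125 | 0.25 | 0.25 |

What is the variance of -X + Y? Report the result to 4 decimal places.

E[X] = 2.25,  E[Y] = 4.875,  E[XY] = 11.125
V(X) = 6 − (2.25)² = 0.9375;  V(Y) = 25.125 − (4.875)² = 1.359375
cov(X,Y) = 11.125 − (2.25)(4.875) = 0.15625
V(-X + Y) = (-1)²·0.9375 + (1)²·1.359375 + 2·(-1)·(1)·0.15625 = 1.984375

1.9844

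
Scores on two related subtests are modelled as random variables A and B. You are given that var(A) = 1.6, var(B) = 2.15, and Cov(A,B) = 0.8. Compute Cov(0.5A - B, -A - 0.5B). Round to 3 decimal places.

Cov(0.5A - B, -A - 0.5B) = (0.5)(-1)var(A) + (-1)(-0.5)var(B) + [(0.5)(-0.5) + (-1)(-1)]Cov(A,B)
= -0.5·1.6 + 0.5·2.15 + 0.75·0.8 = 0.875

0.875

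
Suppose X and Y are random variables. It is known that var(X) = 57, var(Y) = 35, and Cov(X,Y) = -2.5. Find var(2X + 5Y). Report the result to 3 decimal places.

1053.000

var(2X + 5Y) = (2)²·var(X) + (5)²·var(Y) + 2·(2)·(5)·Cov(X,Y)
= 4·57 + 25·35 + 20·-2.5 = 1053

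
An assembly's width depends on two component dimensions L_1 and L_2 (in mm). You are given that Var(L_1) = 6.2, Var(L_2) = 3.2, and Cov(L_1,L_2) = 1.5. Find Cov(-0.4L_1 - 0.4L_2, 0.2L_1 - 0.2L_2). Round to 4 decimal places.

-0.2400

Cov(-0.4L_1 - 0.4L_2, 0.2L_1 - 0.2L_2) = (-0.4)(0.2)Var(L_1) + (-0.4)(-0.2)Var(L_2) + [(-0.4)(-0.2) + (-0.4)(0.2)]Cov(L_1,L_2)
= -0.08·6.2 + 0.08·3.2 + 0·1.5 = -0.24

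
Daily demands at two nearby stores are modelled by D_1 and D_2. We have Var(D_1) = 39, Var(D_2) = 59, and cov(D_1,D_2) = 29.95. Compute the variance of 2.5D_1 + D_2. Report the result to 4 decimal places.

452.5000

Var(2.5D_1 + D_2) = (2.5)²·Var(D_1) + (1)²·Var(D_2) + 2·(2.5)·(1)·cov(D_1,D_2)
= 6.25·39 + 1·59 + 5·29.95 = 452.5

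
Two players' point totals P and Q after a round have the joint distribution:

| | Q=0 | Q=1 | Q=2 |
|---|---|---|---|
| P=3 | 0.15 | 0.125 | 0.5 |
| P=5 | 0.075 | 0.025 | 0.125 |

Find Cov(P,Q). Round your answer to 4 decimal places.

E[P] = 3.45,  E[Q] = 1.4
E[PQ] = 4.75
Cov(P,Q) = E[PQ] − E[P]E[Q] = 4.75 − (3.45)(1.4) = -0.08

-0.0800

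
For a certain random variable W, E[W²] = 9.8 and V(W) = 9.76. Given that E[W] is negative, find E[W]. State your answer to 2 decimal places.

-0.20

(E[W])² = E[W²] − V(W) = 9.8 − 9.76 = 0.04
E[W] = −√0.04 = -0.2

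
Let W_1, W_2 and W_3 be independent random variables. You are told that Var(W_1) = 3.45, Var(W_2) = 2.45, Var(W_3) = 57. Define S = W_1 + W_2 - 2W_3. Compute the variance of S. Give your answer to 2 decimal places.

By independence, Var(S) = (1)²Var(W_1) + (1)²Var(W_2) + (-2)²Var(W_3)
= (1)²·3.45 + (1)²·2.45 + (-2)²·57 = 233.9

233.90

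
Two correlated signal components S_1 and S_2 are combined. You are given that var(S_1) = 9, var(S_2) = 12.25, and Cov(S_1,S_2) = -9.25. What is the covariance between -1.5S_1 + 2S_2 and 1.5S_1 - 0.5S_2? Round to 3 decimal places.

-67.188

Cov(-1.5S_1 + 2S_2, 1.5S_1 - 0.5S_2) = (-1.5)(1.5)var(S_1) + (2)(-0.5)var(S_2) + [(-1.5)(-0.5) + (2)(1.5)]Cov(S_1,S_2)
= -2.25·9 + -1·12.25 + 3.75·-9.25 = -67.1875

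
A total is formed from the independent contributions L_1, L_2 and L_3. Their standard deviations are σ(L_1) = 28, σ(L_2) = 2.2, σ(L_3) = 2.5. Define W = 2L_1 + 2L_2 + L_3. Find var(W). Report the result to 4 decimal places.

3161.6100

var(L_1) = 784, var(L_2) = 4.84, var(L_3) = 6.25
By independence, var(W) = (2)²var(L_1) + (2)²var(L_2) + (1)²var(L_3)
= (2)²·784 + (2)²·4.84 + (1)²·6.25 = 3161.61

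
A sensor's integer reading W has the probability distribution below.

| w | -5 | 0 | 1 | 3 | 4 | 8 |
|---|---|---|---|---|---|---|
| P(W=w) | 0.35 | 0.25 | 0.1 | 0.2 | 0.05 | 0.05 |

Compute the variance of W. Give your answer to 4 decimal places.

E[W] = (-5)(0.35) + (0)(0.25) + (1)(0.1) + (3)(0.2) + (4)(0.05) + (8)(0.05) = -0.45
E[W²] = (-5)²(0.35) + (0)²(0.25) + (1)²(0.1) + (3)²(0.2) + (4)²(0.05) + (8)²(0.05) = 14.65
Var(W) = E[W²] − (E[W])² = 14.65 − (-0.45)² = 14.4475

14.4475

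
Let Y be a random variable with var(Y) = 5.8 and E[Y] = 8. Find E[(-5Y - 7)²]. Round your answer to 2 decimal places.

E[-5Y - 7] = -5·8 − 7 = -47
var(-5Y - 7) = (-5)²·5.8 = 145
E[(-5Y - 7)²] = var((-5Y - 7)) + (E[(-5Y - 7)])² = 145 + (-47)² = 2354

2354.00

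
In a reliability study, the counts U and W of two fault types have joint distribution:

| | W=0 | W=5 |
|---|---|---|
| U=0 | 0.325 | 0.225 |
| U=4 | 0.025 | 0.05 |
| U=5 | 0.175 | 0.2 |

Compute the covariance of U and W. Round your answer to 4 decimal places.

E[U] = 2.175,  E[W] = 2.375
E[UW] = 6
Cov(U,W) = E[UW] − E[U]E[W] = 6 − (2.175)(2.375) = 0.834375

0.8344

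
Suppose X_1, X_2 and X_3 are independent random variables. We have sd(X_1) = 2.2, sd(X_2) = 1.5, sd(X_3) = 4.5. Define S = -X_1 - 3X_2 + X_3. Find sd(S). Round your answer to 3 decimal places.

6.733

Var(X_1) = 4.84, Var(X_2) = 2.25, Var(X_3) = 20.25
By independence, Var(S) = (-1)²Var(X_1) + (-3)²Var(X_2) + (1)²Var(X_3)
= (-1)²·4.84 + (-3)²·2.25 + (1)²·20.25 = 45.34
sd(S) = √45.34 ≈ 6.733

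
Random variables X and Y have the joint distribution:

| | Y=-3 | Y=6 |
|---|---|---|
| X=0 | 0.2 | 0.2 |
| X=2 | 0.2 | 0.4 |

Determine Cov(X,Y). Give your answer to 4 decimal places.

0.7200

E[X] = 1.2,  E[Y] = 2.4
E[XY] = 3.6
Cov(X,Y) = E[XY] − E[X]E[Y] = 3.6 − (1.2)(2.4) = 0.72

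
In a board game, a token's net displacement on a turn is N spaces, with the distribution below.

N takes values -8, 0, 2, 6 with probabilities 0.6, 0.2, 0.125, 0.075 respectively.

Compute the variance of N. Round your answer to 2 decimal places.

E[N] = (-8)(0.6) + (0)(0.2) + (2)(0.125) + (6)(0.075) = -4.1
E[N²] = (-8)²(0.6) + (0)²(0.2) + (2)²(0.125) + (6)²(0.075) = 41.6
Var(N) = E[N²] − (E[N])² = 41.6 − (-4.1)² = 24.79

24.79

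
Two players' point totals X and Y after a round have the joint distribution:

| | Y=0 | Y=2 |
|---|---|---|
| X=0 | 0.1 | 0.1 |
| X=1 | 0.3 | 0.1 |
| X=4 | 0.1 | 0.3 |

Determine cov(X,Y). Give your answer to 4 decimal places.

E[X] = 2,  E[Y] = 1
E[XY] = 2.6
cov(X,Y) = E[XY] − E[X]E[Y] = 2.6 − (2)(1) = 0.6

0.6000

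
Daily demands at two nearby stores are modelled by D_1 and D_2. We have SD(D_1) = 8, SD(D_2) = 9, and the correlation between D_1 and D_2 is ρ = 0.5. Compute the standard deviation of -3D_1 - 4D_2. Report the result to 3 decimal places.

52.307

V(D_1) = (8)² = 64;  V(D_2) = (9)² = 81
Cov(D_1,D_2) = ρ·SD(D_1)·SD(D_2) = 0.5·8·9 = 36
V(-3D_1 - 4D_2) = (-3)²·V(D_1) + (-4)²·V(D_2) + 2·(-3)·(-4)·Cov(D_1,D_2)
= 9·64 + 16·81 + 24·36 = 2736
SD(-3D_1 - 4D_2) = √2736 ≈ 52.307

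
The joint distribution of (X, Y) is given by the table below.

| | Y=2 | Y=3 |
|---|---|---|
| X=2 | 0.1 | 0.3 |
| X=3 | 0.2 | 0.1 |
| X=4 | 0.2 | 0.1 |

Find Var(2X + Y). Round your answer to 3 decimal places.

2.410

E[X] = 2.9,  E[Y] = 2.5,  E[XY] = 7.1
Var(X) = 9.1 − (2.9)² = 0.69;  Var(Y) = 6.5 − (2.5)² = 0.25
Cov(X,Y) = 7.1 − (2.9)(2.5) = -0.15
Var(2X + Y) = (2)²·0.69 + (1)²·0.25 + 2·(2)·(1)·-0.15 = 2.41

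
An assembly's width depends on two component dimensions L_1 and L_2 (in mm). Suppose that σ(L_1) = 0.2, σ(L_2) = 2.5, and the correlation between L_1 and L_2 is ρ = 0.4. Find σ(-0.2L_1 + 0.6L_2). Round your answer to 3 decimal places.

1.484

V(L_1) = (0.2)² = 0.04;  V(L_2) = (2.5)² = 6.25
Cov(L_1,L_2) = ρ·σ(L_1)·σ(L_2) = 0.4·0.2·2.5 = 0.2
V(-0.2L_1 + 0.6L_2) = (-0.2)²·V(L_1) + (0.6)²·V(L_2) + 2·(-0.2)·(0.6)·Cov(L_1,L_2)
= 0.04·0.04 + 0.36·6.25 + -0.24·0.2 = 2.2036
σ(-0.2L_1 + 0.6L_2) = √2.2036 ≈ 1.484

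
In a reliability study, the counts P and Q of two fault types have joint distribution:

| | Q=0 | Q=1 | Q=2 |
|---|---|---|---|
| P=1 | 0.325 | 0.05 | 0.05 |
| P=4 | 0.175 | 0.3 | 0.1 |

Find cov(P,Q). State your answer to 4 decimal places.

E[P] = 2.725,  E[Q] = 0.65
E[PQ] = 2.15
cov(P,Q) = E[PQ] − E[P]E[Q] = 2.15 − (2.725)(0.65) = 0.37875

0.3788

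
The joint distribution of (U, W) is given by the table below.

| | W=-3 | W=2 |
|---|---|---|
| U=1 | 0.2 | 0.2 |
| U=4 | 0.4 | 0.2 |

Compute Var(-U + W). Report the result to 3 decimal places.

E[U] = 2.8,  E[W] = -1,  E[UW] = -3.4
Var(U) = 10 − (2.8)² = 2.16;  Var(W) = 7 − (-1)² = 6
Cov(U,W) = -3.4 − (2.8)(-1) = -0.6
Var(-U + W) = (-1)²·2.16 + (1)²·6 + 2·(-1)·(1)·-0.6 = 9.36

9.360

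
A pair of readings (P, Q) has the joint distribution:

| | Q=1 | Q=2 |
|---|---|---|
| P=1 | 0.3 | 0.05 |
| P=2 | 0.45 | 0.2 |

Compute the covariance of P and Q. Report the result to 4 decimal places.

0.0375

E[P] = 1.65,  E[Q] = 1.25
E[PQ] = 2.1
Cov(P,Q) = E[PQ] − E[P]E[Q] = 2.1 − (1.65)(1.25) = 0.0375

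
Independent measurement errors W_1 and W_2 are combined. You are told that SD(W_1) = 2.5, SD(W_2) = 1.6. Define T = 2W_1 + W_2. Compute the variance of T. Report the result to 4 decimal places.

27.5600

var(W_1) = 6.25, var(W_2) = 2.56
By independence, var(T) = (2)²var(W_1) + (1)²var(W_2)
= (2)²·6.25 + (1)²·2.56 = 27.56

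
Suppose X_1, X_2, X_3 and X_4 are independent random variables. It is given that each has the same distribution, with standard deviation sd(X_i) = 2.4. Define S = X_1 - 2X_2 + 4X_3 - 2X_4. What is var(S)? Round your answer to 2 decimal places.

var(X_i) = (2.4)² = 5.76
By independence, var(S) = (1)²var(X_1) + (-2)²var(X_2) + (4)²var(X_3) + (-2)²var(X_4)
= (1)²·5.76 + (-2)²·5.76 + (4)²·5.76 + (-2)²·5.76 = 144

144.00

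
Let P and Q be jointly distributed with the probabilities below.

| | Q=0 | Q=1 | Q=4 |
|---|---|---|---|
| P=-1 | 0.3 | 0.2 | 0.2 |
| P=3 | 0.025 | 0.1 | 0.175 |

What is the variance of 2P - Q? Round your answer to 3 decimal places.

12.340

E[P] = 0.2,  E[Q] = 1.8,  E[PQ] = 1.4
Var(P) = 3.4 − (0.2)² = 3.36;  Var(Q) = 6.3 − (1.8)² = 3.06
Cov(P,Q) = 1.4 − (0.2)(1.8) = 1.04
Var(2P - Q) = (2)²·3.36 + (-1)²·3.06 + 2·(2)·(-1)·1.04 = 12.34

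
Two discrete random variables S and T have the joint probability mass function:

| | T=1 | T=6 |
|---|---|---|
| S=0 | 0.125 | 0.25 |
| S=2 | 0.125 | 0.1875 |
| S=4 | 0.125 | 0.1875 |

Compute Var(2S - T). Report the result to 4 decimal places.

17.7344

E[S] = 1.875,  E[T] = 4.125,  E[ST] = 7.5
Var(S) = 6.25 − (1.875)² = 2.734375;  Var(T) = 22.875 − (4.125)² = 5.859375
Cov(S,T) = 7.5 − (1.875)(4.125) = -0.234375
Var(2S - T) = (2)²·2.734375 + (-1)²·5.859375 + 2·(2)·(-1)·-0.234375 = 17.734375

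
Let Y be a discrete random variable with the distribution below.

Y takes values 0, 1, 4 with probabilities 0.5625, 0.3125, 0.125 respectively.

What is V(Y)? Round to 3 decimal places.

E[Y] = (0)(0.5625) + (1)(0.3125) + (4)(0.125) = 0.8125
E[Y²] = (0)²(0.5625) + (1)²(0.3125) + (4)²(0.125) = 2.3125
V(Y) = E[Y²] − (E[Y])² = 2.3125 − (0.8125)² = 1.65234375

1.652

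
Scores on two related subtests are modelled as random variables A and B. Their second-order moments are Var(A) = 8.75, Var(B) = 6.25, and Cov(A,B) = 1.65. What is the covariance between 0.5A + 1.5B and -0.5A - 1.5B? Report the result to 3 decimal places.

Cov(0.5A + 1.5B, -0.5A - 1.5B) = (0.5)(-0.5)Var(A) + (1.5)(-1.5)Var(B) + [(0.5)(-1.5) + (1.5)(-0.5)]Cov(A,B)
= -0.25·8.75 + -2.25·6.25 + -1.5·1.65 = -18.725

-18.725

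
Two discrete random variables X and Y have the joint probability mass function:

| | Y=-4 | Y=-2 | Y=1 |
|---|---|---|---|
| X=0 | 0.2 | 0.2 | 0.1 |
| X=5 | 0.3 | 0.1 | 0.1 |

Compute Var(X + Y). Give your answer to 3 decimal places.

E[X] = 2.5,  E[Y] = -2.4,  E[XY] = -6.5
Var(X) = 12.5 − (2.5)² = 6.25;  Var(Y) = 9.4 − (-2.4)² = 3.64
Cov(X,Y) = -6.5 − (2.5)(-2.4) = -0.5
Var(X + Y) = (1)²·6.25 + (1)²·3.64 + 2·(1)·(1)·-0.5 = 8.89

8.890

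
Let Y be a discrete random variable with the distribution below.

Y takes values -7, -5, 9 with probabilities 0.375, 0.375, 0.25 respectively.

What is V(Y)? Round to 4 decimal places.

42.9375

E[Y] = (-7)(0.375) + (-5)(0.375) + (9)(0.25) = -2.25
E[Y²] = (-7)²(0.375) + (-5)²(0.375) + (9)²(0.25) = 48
V(Y) = E[Y²] − (E[Y])² = 48 − (-2.25)² = 42.9375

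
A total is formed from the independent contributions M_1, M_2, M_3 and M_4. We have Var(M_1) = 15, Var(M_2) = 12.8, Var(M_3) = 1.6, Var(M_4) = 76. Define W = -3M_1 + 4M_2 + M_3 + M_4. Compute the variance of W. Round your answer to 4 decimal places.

417.4000

By independence, Var(W) = (-3)²Var(M_1) + (4)²Var(M_2) + (1)²Var(M_3) + (1)²Var(M_4)
= (-3)²·15 + (4)²·12.8 + (1)²·1.6 + (1)²·76 = 417.4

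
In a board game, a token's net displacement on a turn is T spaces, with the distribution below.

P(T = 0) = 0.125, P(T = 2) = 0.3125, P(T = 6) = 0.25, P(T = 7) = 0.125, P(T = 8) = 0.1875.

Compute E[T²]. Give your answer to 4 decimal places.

28.3750

E[T²] = (0)²(0.125) + (2)²(0.3125) + (6)²(0.25) + (7)²(0.125) + (8)²(0.1875) = 28.375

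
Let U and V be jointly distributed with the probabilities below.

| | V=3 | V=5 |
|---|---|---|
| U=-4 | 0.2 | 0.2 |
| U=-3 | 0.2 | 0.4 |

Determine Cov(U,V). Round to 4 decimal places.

E[U] = -3.4,  E[V] = 4.2
E[UV] = -14.2
Cov(U,V) = E[UV] − E[U]E[V] = -14.2 − (-3.4)(4.2) = 0.08

0.0800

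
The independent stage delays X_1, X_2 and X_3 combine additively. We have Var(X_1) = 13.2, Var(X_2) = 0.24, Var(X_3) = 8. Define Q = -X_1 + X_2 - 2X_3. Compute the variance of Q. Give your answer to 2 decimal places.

45.44

By independence, Var(Q) = (-1)²Var(X_1) + (1)²Var(X_2) + (-2)²Var(X_3)
= (-1)²·13.2 + (1)²·0.24 + (-2)²·8 = 45.44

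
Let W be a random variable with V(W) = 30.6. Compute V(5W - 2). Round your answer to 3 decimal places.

V(5W - 2) = (5)²·V(W) = 25·30.6 = 765

765.000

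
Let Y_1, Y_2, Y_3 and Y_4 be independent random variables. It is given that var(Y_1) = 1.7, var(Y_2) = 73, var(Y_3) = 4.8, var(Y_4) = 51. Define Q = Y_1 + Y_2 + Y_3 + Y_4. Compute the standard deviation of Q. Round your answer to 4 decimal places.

By independence, var(Q) = (1)²var(Y_1) + (1)²var(Y_2) + (1)²var(Y_3) + (1)²var(Y_4)
= (1)²·1.7 + (1)²·73 + (1)²·4.8 + (1)²·51 = 130.5
SD(Q) = √130.5 ≈ 11.4237

11.4237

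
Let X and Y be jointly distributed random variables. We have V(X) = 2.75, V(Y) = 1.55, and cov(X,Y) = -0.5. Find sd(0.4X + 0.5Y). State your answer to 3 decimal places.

0.792

V(0.4X + 0.5Y) = (0.4)²·V(X) + (0.5)²·V(Y) + 2·(0.4)·(0.5)·cov(X,Y)
= 0.16·2.75 + 0.25·1.55 + 0.4·-0.5 = 0.6275
sd(0.4X + 0.5Y) = √0.6275 ≈ 0.792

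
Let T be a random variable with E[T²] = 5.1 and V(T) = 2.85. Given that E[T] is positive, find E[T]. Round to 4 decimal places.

1.5000

(E[T])² = E[T²] − V(T) = 5.1 − 2.85 = 2.25
E[T] = √2.25 = 1.5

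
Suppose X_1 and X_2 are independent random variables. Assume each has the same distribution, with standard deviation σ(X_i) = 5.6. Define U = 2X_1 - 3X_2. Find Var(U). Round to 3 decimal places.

407.680

Var(X_i) = (5.6)² = 31.36
By independence, Var(U) = (2)²Var(X_1) + (-3)²Var(X_2)
= (2)²·31.36 + (-3)²·31.36 = 407.68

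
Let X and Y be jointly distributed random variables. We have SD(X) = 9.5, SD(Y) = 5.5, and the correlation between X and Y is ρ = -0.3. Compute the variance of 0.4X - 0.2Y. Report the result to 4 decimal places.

var(X) = (9.5)² = 90.25;  var(Y) = (5.5)² = 30.25
cov(X,Y) = ρ·SD(X)·SD(Y) = -0.3·9.5·5.5 = -15.675
var(0.4X - 0.2Y) = (0.4)²·var(X) + (-0.2)²·var(Y) + 2·(0.4)·(-0.2)·cov(X,Y)
= 0.16·90.25 + 0.04·30.25 + -0.16·-15.675 = 18.158

18.1580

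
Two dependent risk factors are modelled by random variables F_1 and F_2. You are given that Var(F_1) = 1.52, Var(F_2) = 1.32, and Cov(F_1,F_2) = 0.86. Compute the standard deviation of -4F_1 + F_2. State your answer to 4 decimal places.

4.3313

Var(-4F_1 + F_2) = (-4)²·Var(F_1) + (1)²·Var(F_2) + 2·(-4)·(1)·Cov(F_1,F_2)
= 16·1.52 + 1·1.32 + -8·0.86 = 18.76
SD(-4F_1 + F_2) = √18.76 ≈ 4.3313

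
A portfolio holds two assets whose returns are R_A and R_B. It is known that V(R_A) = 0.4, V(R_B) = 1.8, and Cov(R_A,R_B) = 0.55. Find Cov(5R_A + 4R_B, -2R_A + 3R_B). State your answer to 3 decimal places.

21.450

Cov(5R_A + 4R_B, -2R_A + 3R_B) = (5)(-2)V(R_A) + (4)(3)V(R_B) + [(5)(3) + (4)(-2)]Cov(R_A,R_B)
= -10·0.4 + 12·1.8 + 7·0.55 = 21.45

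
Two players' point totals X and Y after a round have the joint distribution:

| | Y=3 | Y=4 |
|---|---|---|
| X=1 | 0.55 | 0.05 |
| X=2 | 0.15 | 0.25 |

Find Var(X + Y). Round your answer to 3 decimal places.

0.710

E[X] = 1.4,  E[Y] = 3.3,  E[XY] = 4.75
Var(X) = 2.2 − (1.4)² = 0.24;  Var(Y) = 11.1 − (3.3)² = 0.21
Cov(X,Y) = 4.75 − (1.4)(3.3) = 0.13
Var(X + Y) = (1)²·0.24 + (1)²·0.21 + 2·(1)·(1)·0.13 = 0.71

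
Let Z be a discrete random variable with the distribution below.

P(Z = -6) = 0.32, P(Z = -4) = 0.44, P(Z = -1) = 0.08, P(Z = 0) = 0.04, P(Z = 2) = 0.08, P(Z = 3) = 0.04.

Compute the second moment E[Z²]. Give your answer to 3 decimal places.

E[Z²] = (-6)²(0.32) + (-4)²(0.44) + (-1)²(0.08) + (0)²(0.04) + (2)²(0.08) + (3)²(0.04) = 19.32

19.320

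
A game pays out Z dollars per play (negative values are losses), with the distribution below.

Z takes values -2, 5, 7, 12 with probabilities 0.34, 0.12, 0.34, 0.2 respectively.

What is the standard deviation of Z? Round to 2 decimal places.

5.27

E[Z] = (-2)(0.34) + (5)(0.12) + (7)(0.34) + (12)(0.2) = 4.7
E[Z²] = (-2)²(0.34) + (5)²(0.12) + (7)²(0.34) + (12)²(0.2) = 49.82
var(Z) = E[Z²] − (E[Z])² = 49.82 − (4.7)² = 27.73
sd(Z) = √27.73 ≈ 5.27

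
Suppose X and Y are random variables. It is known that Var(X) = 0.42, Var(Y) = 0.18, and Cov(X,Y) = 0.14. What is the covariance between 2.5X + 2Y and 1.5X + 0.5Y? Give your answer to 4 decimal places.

Cov(2.5X + 2Y, 1.5X + 0.5Y) = (2.5)(1.5)Var(X) + (2)(0.5)Var(Y) + [(2.5)(0.5) + (2)(1.5)]Cov(X,Y)
= 3.75·0.42 + 1·0.18 + 4.25·0.14 = 2.35

2.3500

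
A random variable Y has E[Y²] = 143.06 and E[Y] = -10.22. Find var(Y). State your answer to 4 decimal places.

var(Y) = 143.06 − (-10.22)² = 38.6116

38.6116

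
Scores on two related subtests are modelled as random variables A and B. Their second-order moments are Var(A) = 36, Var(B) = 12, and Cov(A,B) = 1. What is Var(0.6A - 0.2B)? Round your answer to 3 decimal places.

13.200

Var(0.6A - 0.2B) = (0.6)²·Var(A) + (-0.2)²·Var(B) + 2·(0.6)·(-0.2)·Cov(A,B)
= 0.36·36 + 0.04·12 + -0.24·1 = 13.2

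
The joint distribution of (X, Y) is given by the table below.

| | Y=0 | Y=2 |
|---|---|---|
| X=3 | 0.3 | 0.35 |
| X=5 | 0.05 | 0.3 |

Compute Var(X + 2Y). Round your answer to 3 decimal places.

E[X] = 3.7,  E[Y] = 1.3,  E[XY] = 5.1
Var(X) = 14.6 − (3.7)² = 0.91;  Var(Y) = 2.6 − (1.3)² = 0.91
Cov(X,Y) = 5.1 − (3.7)(1.3) = 0.29
Var(X + 2Y) = (1)²·0.91 + (2)²·0.91 + 2·(1)·(2)·0.29 = 5.71

5.710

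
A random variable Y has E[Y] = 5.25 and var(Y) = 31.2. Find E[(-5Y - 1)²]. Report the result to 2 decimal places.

1522.56

E[-5Y - 1] = -5·5.25 − 1 = -27.25
var(-5Y - 1) = (-5)²·31.2 = 780
E[(-5Y - 1)²] = var((-5Y - 1)) + (E[(-5Y - 1)])² = 780 + (-27.25)² = 1522.5625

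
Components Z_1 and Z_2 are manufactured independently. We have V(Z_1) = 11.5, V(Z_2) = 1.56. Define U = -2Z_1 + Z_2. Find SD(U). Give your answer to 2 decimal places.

6.90

By independence, V(U) = (-2)²V(Z_1) + (1)²V(Z_2)
= (-2)²·11.5 + (1)²·1.56 = 47.56
SD(U) = √47.56 ≈ 6.90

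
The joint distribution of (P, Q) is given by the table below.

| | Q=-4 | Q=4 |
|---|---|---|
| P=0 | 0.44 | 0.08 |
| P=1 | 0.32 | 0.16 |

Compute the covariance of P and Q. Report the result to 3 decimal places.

0.358

E[P] = 0.48,  E[Q] = -2.08
E[PQ] = -0.64
cov(P,Q) = E[PQ] − E[P]E[Q] = -0.64 − (0.48)(-2.08) = 0.3584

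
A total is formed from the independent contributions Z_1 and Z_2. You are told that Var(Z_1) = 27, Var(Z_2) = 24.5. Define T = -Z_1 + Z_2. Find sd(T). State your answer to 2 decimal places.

By independence, Var(T) = (-1)²Var(Z_1) + (1)²Var(Z_2)
= (-1)²·27 + (1)²·24.5 = 51.5
sd(T) = √51.5 ≈ 7.18

7.18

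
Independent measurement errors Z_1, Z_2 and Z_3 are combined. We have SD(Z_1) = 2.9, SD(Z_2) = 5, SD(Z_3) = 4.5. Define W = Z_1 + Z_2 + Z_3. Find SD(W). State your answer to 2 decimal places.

7.33

var(Z_1) = 8.41, var(Z_2) = 25, var(Z_3) = 20.25
By independence, var(W) = (1)²var(Z_1) + (1)²var(Z_2) + (1)²var(Z_3)
= (1)²·8.41 + (1)²·25 + (1)²·20.25 = 53.66
SD(W) = √53.66 ≈ 7.33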